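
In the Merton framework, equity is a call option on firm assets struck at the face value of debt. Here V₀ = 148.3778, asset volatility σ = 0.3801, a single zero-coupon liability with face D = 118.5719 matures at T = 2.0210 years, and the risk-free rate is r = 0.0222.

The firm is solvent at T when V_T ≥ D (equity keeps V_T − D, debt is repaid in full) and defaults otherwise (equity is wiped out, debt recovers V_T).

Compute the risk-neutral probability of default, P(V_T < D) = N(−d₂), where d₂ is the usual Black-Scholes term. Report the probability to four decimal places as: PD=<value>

d₁ = [ln(V₀/D) + (r + σ²/2)T] / (σ√T)
   = [ln(148.3778/118.5719) + (0.0222 + 0.5·0.3801²)·2.0210] / (0.3801·√2.0210)
   = [0.224242 + 0.190859] / 0.540357 = 0.768198
d₂ = d₁ − σ√T = 0.768198 − 0.540357 = 0.227841
risk-neutral PD = N(−d₂) = N(-0.227841) = 0.409885

PD=0.4099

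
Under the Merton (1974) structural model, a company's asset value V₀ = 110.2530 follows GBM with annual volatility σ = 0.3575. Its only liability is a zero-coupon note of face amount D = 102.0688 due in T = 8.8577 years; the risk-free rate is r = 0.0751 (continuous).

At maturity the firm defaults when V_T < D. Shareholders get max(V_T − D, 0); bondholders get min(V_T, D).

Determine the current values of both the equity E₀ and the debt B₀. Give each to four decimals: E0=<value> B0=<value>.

d₁ = [ln(V₀/D) + (r + σ²/2)T] / (σ√T)
   = [ln(110.2530/102.0688) + (0.0751 + 0.5·0.3575²)·8.8577] / (0.3575·√8.8577)
   = [0.077131 + 1.231248] / 1.063988 = 1.229694
d₂ = d₁ − σ√T = 1.229694 − 1.063988 = 0.165706
N(d₁) = 0.890594,  N(d₂) = 0.565806,  e^(−rT) = 0.514164
E₀ = V₀·N(d₁) − D·e^(−rT)·N(d₂)
   = 110.2530·0.890594 − 102.0688·0.514164·0.565806 = 68.497126
B₀ = V₀ − E₀ = 110.2530 − 68.497126 = 41.755874

E0=68.4971 B0=41.7559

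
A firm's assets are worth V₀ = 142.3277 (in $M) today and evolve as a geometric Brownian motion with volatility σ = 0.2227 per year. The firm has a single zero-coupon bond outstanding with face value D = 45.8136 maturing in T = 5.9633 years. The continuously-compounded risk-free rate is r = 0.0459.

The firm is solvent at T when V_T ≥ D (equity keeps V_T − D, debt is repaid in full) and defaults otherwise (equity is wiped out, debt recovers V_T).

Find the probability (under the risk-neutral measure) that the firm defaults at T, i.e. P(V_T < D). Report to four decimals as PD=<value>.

d₁ = [ln(V₀/D) + (r + σ²/2)T] / (σ√T)
   = [ln(142.3277/45.8136) + (0.0459 + 0.5·0.2227²)·5.9633] / (0.2227·√5.9633)
   = [1.133551 + 0.421591] / 0.543830 = 2.859609
d₂ = d₁ − σ√T = 2.859609 − 0.543830 = 2.315778
risk-neutral PD = N(−d₂) = N(-2.315778) = 0.010285

PD=0.0103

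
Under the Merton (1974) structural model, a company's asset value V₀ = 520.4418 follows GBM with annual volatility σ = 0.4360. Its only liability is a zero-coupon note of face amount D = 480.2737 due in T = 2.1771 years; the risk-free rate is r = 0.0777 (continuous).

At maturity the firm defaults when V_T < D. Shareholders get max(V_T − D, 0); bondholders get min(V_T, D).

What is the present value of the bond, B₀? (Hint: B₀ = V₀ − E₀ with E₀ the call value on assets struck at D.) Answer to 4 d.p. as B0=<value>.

B0=337.8538

d₁ = [ln(V₀/D) + (r + σ²/2)T] / (σ√T)
   = [ln(520.4418/480.2737) + (0.0777 + 0.5·0.4360²)·2.1771] / (0.4360·√2.1771)
   = [0.080322 + 0.376090] / 0.643318 = 0.709465
d₂ = d₁ − σ√T = 0.709465 − 0.643318 = 0.066147
N(d₁) = 0.760982,  N(d₂) = 0.526370,  e^(−rT) = 0.844373
E₀ = V₀·N(d₁) − D·e^(−rT)·N(d₂)
   = 520.4418·0.760982 − 480.2737·0.844373·0.526370 = 182.588046
B₀ = V₀ − E₀ = 520.4418 − 182.588046 = 337.853754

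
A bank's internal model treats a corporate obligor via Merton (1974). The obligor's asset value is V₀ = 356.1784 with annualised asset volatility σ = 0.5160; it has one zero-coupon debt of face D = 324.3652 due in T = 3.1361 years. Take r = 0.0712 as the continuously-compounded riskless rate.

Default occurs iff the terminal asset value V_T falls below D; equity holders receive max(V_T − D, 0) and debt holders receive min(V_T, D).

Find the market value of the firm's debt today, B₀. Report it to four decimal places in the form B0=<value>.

B0=193.4324

d₁ = [ln(V₀/D) + (r + σ²/2)T] / (σ√T)
   = [ln(356.1784/324.3652) + (0.0712 + 0.5·0.5160²)·3.1361] / (0.5160·√3.1361)
   = [0.093562 + 0.640793] / 0.913786 = 0.803639
d₂ = d₁ − σ√T = 0.803639 − 0.913786 = -0.110147
N(d₁) = 0.789197,  N(d₂) = 0.456146,  e^(−rT) = 0.799883
E₀ = V₀·N(d₁) − D·e^(−rT)·N(d₂)
   = 356.1784·0.789197 − 324.3652·0.799883·0.456146 = 162.746006
B₀ = V₀ − E₀ = 356.1784 − 162.746006 = 193.432394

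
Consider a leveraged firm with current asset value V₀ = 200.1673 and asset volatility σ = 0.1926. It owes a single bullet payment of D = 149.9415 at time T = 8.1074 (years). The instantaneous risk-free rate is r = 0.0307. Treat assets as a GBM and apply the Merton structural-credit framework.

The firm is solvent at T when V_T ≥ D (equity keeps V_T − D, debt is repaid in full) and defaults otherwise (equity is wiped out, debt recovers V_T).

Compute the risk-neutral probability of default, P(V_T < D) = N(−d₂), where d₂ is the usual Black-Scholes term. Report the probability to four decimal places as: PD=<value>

PD=0.2399

d₁ = [ln(V₀/D) + (r + σ²/2)T] / (σ√T)
   = [ln(200.1673/149.9415) + (0.0307 + 0.5·0.1926²)·8.1074] / (0.1926·√8.1074)
   = [0.288908 + 0.399268] / 0.548400 = 1.254882
d₂ = d₁ − σ√T = 1.254882 − 0.548400 = 0.706482
risk-neutral PD = N(−d₂) = N(-0.706482) = 0.239944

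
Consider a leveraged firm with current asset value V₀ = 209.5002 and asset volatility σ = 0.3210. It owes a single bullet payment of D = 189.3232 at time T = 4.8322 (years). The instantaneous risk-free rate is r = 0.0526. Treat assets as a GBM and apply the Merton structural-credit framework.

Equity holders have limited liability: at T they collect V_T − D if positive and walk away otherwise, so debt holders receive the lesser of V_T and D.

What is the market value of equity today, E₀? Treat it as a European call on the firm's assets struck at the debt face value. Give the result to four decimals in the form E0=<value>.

d₁ = [ln(V₀/D) + (r + σ²/2)T] / (σ√T)
   = [ln(209.5002/189.3232) + (0.0526 + 0.5·0.3210²)·4.8322] / (0.3210·√4.8322)
   = [0.101269 + 0.503131] / 0.705631 = 0.856539
d₂ = d₁ − σ√T = 0.856539 − 0.705631 = 0.150908
N(d₁) = 0.804150,  N(d₂) = 0.559976,  e^(−rT) = 0.775557
E₀ = V₀·N(d₁) − D·e^(−rT)·N(d₂)
   = 209.5002·0.804150 − 189.3232·0.775557·0.559976 = 86.247817

E0=86.2478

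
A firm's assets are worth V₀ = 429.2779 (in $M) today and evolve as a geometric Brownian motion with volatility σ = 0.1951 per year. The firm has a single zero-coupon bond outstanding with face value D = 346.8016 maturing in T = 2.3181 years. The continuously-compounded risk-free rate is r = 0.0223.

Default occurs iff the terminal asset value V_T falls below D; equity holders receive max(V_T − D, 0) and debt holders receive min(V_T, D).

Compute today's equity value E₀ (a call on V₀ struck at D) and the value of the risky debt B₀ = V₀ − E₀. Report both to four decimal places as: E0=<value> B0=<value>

E0=111.2486 B0=318.0293

d₁ = [ln(V₀/D) + (r + σ²/2)T] / (σ√T)
   = [ln(429.2779/346.8016) + (0.0223 + 0.5·0.1951²)·2.3181] / (0.1951·√2.3181)
   = [0.213352 + 0.095812] / 0.297046 = 1.040794
d₂ = d₁ − σ√T = 1.040794 − 0.297046 = 0.743748
N(d₁) = 0.851014,  N(d₂) = 0.771486,  e^(−rT) = 0.949620
E₀ = V₀·N(d₁) − D·e^(−rT)·N(d₂)
   = 429.2779·0.851014 − 346.8016·0.949620·0.771486 = 111.248598
B₀ = V₀ − E₀ = 429.2779 − 111.248598 = 318.029302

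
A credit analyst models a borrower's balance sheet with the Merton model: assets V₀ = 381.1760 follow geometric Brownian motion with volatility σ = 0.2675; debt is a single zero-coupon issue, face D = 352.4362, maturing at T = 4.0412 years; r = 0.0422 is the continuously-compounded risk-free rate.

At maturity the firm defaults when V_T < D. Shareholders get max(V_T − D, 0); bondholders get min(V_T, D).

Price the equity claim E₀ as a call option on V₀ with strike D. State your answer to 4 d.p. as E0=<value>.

E0=121.2362

d₁ = [ln(V₀/D) + (r + σ²/2)T] / (σ√T)
   = [ln(381.1760/352.4362) + (0.0422 + 0.5·0.2675²)·4.0412] / (0.2675·√4.0412)
   = [0.078392 + 0.315125] / 0.537748 = 0.731786
d₂ = d₁ − σ√T = 0.731786 − 0.537748 = 0.194038
N(d₁) = 0.767851,  N(d₂) = 0.576927,  e^(−rT) = 0.843211
E₀ = V₀·N(d₁) − D·e^(−rT)·N(d₂)
   = 381.1760·0.767851 − 352.4362·0.843211·0.576927 = 121.236228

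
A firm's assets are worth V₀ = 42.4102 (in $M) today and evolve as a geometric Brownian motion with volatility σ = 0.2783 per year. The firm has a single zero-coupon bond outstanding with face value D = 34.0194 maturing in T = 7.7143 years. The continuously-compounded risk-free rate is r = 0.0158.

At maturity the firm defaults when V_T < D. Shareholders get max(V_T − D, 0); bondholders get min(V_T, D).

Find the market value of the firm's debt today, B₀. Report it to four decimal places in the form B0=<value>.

d₁ = [ln(V₀/D) + (r + σ²/2)T] / (σ√T)
   = [ln(42.4102/34.0194) + (0.0158 + 0.5·0.2783²)·7.7143] / (0.2783·√7.7143)
   = [0.220458 + 0.420626] / 0.772968 = 0.829379
d₂ = d₁ − σ√T = 0.829379 − 0.772968 = 0.056411
N(d₁) = 0.796555,  N(d₂) = 0.522493,  e^(−rT) = 0.885249
E₀ = V₀·N(d₁) − D·e^(−rT)·N(d₂)
   = 42.4102·0.796555 − 34.0194·0.885249·0.522493 = 18.046845
B₀ = V₀ − E₀ = 42.4102 − 18.046845 = 24.363355

B0=24.3634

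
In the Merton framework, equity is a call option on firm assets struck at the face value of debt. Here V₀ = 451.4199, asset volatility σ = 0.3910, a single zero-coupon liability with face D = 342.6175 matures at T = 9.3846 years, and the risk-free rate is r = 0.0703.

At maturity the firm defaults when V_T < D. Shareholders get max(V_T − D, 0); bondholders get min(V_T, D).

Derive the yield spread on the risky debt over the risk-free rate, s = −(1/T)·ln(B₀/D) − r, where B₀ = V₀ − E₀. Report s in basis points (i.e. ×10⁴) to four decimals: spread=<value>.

spread=256.8094

d₁ = [ln(V₀/D) + (r + σ²/2)T] / (σ√T)
   = [ln(451.4199/342.6175) + (0.0703 + 0.5·0.3910²)·9.3846] / (0.3910·√9.3846)
   = [0.275783 + 1.377101] / 1.197801 = 1.379932
d₂ = d₁ − σ√T = 1.379932 − 1.197801 = 0.182131
N(d₁) = 0.916196,  N(d₂) = 0.572260,  e^(−rT) = 0.516987
E₀ = V₀·N(d₁) − D·e^(−rT)·N(d₂)
   = 451.4199·0.916196 − 342.6175·0.516987·0.572260 = 312.225447
B₀ = V₀ − E₀ = 451.4199 − 312.225447 = 139.194453
spread = −(1/T)·ln(B₀/D) − r = −(1/9.3846)·ln(139.194453/342.6175) − 0.0703 = 0.02568094
in basis points: 0.02568094 × 10⁴ = 256.8094 bp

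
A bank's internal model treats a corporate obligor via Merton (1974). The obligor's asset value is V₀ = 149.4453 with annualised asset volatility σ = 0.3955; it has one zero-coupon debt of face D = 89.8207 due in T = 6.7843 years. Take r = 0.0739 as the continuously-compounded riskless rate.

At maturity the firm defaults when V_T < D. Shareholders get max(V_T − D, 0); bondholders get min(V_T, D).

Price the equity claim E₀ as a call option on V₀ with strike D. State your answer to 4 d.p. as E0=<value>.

d₁ = [ln(V₀/D) + (r + σ²/2)T] / (σ√T)
   = [ln(149.4453/89.8207) + (0.0739 + 0.5·0.3955²)·6.7843] / (0.3955·√6.7843)
   = [0.509115 + 1.031961] / 1.030147 = 1.495977
d₂ = d₁ − σ√T = 1.495977 − 1.030147 = 0.465831
N(d₁) = 0.932670,  N(d₂) = 0.679332,  e^(−rT) = 0.605706
E₀ = V₀·N(d₁) − D·e^(−rT)·N(d₂)
   = 149.4453·0.932670 − 89.8207·0.605706·0.679332 = 102.424154

E0=102.4242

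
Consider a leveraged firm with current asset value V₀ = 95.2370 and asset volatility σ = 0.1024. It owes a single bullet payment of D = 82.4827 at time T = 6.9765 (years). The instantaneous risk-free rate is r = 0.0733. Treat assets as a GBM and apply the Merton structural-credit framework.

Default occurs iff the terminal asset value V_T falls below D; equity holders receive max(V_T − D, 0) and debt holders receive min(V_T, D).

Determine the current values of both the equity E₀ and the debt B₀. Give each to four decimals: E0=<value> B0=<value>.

E0=45.8215 B0=49.4155

d₁ = [ln(V₀/D) + (r + σ²/2)T] / (σ√T)
   = [ln(95.2370/82.4827) + (0.0733 + 0.5·0.1024²)·6.9765] / (0.1024·√6.9765)
   = [0.143780 + 0.547954] / 0.270470 = 2.557529
d₂ = d₁ − σ√T = 2.557529 − 0.270470 = 2.287059
N(d₁) = 0.994729,  N(d₂) = 0.988904,  e^(−rT) = 0.599669
E₀ = V₀·N(d₁) − D·e^(−rT)·N(d₂)
   = 95.2370·0.994729 − 82.4827·0.599669·0.988904 = 45.821537
B₀ = V₀ − E₀ = 95.2370 − 45.821537 = 49.415463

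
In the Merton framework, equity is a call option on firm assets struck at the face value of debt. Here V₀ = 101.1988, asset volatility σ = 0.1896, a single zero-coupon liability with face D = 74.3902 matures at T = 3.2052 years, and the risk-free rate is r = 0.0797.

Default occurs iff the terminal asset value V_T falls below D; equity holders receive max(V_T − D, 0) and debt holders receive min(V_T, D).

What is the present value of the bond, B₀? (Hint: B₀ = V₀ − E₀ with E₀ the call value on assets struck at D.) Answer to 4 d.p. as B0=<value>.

B0=57.1024

d₁ = [ln(V₀/D) + (r + σ²/2)T] / (σ√T)
   = [ln(101.1988/74.3902) + (0.0797 + 0.5·0.1896²)·3.2052] / (0.1896·√3.2052)
   = [0.307763 + 0.313065] / 0.339442 = 1.828964
d₂ = d₁ − σ√T = 1.828964 − 0.339442 = 1.489522
N(d₁) = 0.966297,  N(d₂) = 0.931825,  e^(−rT) = 0.774564
E₀ = V₀·N(d₁) − D·e^(−rT)·N(d₂)
   = 101.1988·0.966297 − 74.3902·0.774564·0.931825 = 44.096389
B₀ = V₀ − E₀ = 101.1988 − 44.096389 = 57.102411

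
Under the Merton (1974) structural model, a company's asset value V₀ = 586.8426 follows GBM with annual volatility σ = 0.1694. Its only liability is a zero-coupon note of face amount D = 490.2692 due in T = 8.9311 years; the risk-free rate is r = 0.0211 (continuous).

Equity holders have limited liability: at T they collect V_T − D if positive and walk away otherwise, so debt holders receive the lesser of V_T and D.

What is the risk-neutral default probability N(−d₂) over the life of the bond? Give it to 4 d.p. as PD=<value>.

PD=0.3177

d₁ = [ln(V₀/D) + (r + σ²/2)T] / (σ√T)
   = [ln(586.8426/490.2692) + (0.0211 + 0.5·0.1694²)·8.9311] / (0.1694·√8.9311)
   = [0.179802 + 0.316591] / 0.506251 = 0.980528
d₂ = d₁ − σ√T = 0.980528 − 0.506251 = 0.474277
risk-neutral PD = N(−d₂) = N(-0.474277) = 0.317651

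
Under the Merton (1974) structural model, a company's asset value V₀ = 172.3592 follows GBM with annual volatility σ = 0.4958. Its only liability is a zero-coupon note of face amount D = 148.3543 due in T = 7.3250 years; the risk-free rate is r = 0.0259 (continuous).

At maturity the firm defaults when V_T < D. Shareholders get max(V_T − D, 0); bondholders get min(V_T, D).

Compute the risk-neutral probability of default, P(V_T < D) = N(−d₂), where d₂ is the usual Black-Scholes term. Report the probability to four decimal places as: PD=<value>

PD=0.6619

d₁ = [ln(V₀/D) + (r + σ²/2)T] / (σ√T)
   = [ln(172.3592/148.3543) + (0.0259 + 0.5·0.4958²)·7.3250] / (0.4958·√7.3250)
   = [0.149977 + 1.090025] / 1.341870 = 0.924085
d₂ = d₁ − σ√T = 0.924085 − 1.341870 = -0.417784
risk-neutral PD = N(−d₂) = N(0.417784) = 0.661948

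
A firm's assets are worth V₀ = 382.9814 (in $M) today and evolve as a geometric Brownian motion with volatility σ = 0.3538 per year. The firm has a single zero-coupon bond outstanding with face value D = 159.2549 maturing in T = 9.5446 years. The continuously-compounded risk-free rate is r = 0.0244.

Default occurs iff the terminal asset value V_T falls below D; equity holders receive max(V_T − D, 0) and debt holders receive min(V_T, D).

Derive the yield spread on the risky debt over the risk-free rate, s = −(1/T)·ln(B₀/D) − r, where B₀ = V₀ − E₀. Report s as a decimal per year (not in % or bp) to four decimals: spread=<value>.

d₁ = [ln(V₀/D) + (r + σ²/2)T] / (σ√T)
   = [ln(382.9814/159.2549) + (0.0244 + 0.5·0.3538²)·9.5446] / (0.3538·√9.5446)
   = [0.877480 + 0.830258] / 1.093042 = 1.562373
d₂ = d₁ − σ√T = 1.562373 − 1.093042 = 0.469331
N(d₁) = 0.940900,  N(d₂) = 0.680584,  e^(−rT) = 0.792242
E₀ = V₀·N(d₁) − D·e^(−rT)·N(d₂)
   = 382.9814·0.940900 − 159.2549·0.792242·0.680584 = 274.479001
B₀ = V₀ − E₀ = 382.9814 − 274.479001 = 108.502399
spread = −(1/T)·ln(B₀/D) − r = −(1/9.5446)·ln(108.502399/159.2549) − 0.0244 = 0.01580428

spread=0.0158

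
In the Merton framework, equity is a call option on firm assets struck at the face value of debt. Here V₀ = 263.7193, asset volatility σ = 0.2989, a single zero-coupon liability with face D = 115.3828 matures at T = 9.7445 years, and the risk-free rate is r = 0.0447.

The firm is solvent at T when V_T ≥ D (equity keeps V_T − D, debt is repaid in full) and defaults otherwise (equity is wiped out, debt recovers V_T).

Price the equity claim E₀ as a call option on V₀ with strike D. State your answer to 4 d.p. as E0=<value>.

d₁ = [ln(V₀/D) + (r + σ²/2)T] / (σ√T)
   = [ln(263.7193/115.3828) + (0.0447 + 0.5·0.2989²)·9.7445] / (0.2989·√9.7445)
   = [0.826630 + 0.870872] / 0.933052 = 1.819301
d₂ = d₁ − σ√T = 1.819301 − 0.933052 = 0.886249
N(d₁) = 0.965567,  N(d₂) = 0.812258,  e^(−rT) = 0.646890
E₀ = V₀·N(d₁) − D·e^(−rT)·N(d₂)
   = 263.7193·0.965567 − 115.3828·0.646890·0.812258 = 194.011774

E0=194.0118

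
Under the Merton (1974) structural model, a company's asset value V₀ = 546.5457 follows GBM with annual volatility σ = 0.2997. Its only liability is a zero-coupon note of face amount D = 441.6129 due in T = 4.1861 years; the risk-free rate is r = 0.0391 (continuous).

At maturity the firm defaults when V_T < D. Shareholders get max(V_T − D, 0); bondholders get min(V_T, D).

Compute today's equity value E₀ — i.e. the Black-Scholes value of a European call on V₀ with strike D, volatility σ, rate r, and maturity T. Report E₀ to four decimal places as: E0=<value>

d₁ = [ln(V₀/D) + (r + σ²/2)T] / (σ√T)
   = [ln(546.5457/441.6129) + (0.0391 + 0.5·0.2997²)·4.1861] / (0.2997·√4.1861)
   = [0.213184 + 0.351674] / 0.613185 = 0.921188
d₂ = d₁ − σ√T = 0.921188 − 0.613185 = 0.308003
N(d₁) = 0.821524,  N(d₂) = 0.620960,  e^(−rT) = 0.849017
E₀ = V₀·N(d₁) − D·e^(−rT)·N(d₂)
   = 546.5457·0.821524 − 441.6129·0.849017·0.620960 = 216.179656

E0=216.1797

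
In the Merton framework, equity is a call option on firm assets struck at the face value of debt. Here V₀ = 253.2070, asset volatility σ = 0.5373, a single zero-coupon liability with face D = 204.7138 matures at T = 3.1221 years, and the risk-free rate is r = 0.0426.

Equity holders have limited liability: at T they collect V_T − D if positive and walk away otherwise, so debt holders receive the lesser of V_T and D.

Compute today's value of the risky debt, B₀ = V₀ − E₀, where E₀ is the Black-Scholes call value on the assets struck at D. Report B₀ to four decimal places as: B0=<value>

d₁ = [ln(V₀/D) + (r + σ²/2)T] / (σ√T)
   = [ln(253.2070/204.7138) + (0.0426 + 0.5·0.5373²)·3.1221] / (0.5373·√3.1221)
   = [0.212594 + 0.583663] / 0.949380 = 0.838713
d₂ = d₁ − σ√T = 0.838713 − 0.949380 = -0.110668
N(d₁) = 0.799185,  N(d₂) = 0.455940,  e^(−rT) = 0.875464
E₀ = V₀·N(d₁) − D·e^(−rT)·N(d₂)
   = 253.2070·0.799185 − 204.7138·0.875464·0.455940 = 120.645827
B₀ = V₀ − E₀ = 253.2070 − 120.645827 = 132.561173

B0=132.5612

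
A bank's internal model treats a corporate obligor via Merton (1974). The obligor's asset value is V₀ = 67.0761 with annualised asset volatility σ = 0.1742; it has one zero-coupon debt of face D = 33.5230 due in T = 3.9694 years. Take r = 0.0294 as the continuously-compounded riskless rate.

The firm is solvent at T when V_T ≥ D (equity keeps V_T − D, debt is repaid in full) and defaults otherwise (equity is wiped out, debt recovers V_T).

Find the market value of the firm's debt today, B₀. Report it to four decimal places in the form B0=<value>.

d₁ = [ln(V₀/D) + (r + σ²/2)T] / (σ√T)
   = [ln(67.0761/33.5230) + (0.0294 + 0.5·0.1742²)·3.9694] / (0.1742·√3.9694)
   = [0.693596 + 0.176927] / 0.347065 = 2.508244
d₂ = d₁ − σ√T = 2.508244 − 0.347065 = 2.161180
N(d₁) = 0.993933,  N(d₂) = 0.984659,  e^(−rT) = 0.889852
E₀ = V₀·N(d₁) − D·e^(−rT)·N(d₂)
   = 67.0761·0.993933 − 33.5230·0.889852·0.984659 = 37.296294
B₀ = V₀ − E₀ = 67.0761 − 37.296294 = 29.779806

B0=29.7798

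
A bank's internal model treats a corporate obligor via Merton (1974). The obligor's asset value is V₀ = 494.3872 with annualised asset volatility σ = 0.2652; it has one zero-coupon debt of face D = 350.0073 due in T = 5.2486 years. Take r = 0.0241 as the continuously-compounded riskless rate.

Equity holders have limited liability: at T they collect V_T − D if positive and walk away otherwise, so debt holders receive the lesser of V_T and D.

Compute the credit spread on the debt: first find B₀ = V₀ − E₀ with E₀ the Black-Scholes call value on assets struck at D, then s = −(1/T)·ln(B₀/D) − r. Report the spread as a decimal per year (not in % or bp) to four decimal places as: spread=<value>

spread=0.0188

d₁ = [ln(V₀/D) + (r + σ²/2)T] / (σ√T)
   = [ln(494.3872/350.0073) + (0.0241 + 0.5·0.2652²)·5.2486] / (0.2652·√5.2486)
   = [0.345365 + 0.311061] / 0.607569 = 1.080415
d₂ = d₁ − σ√T = 1.080415 − 0.607569 = 0.472846
N(d₁) = 0.860021,  N(d₂) = 0.681839,  e^(−rT) = 0.881182
E₀ = V₀·N(d₁) − D·e^(−rT)·N(d₂)
   = 494.3872·0.860021 − 350.0073·0.881182·0.681839 = 214.890787
B₀ = V₀ − E₀ = 494.3872 − 214.890787 = 279.496413
spread = −(1/T)·ln(B₀/D) − r = −(1/5.2486)·ln(279.496413/350.0073) − 0.0241 = 0.01876182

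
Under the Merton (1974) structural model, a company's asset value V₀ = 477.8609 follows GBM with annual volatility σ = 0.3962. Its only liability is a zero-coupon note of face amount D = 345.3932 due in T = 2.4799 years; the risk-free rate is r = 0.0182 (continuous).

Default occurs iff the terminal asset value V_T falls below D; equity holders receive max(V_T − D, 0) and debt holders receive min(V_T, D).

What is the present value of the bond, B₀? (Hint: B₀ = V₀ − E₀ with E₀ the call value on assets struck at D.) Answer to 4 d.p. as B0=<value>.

B0=288.9353

d₁ = [ln(V₀/D) + (r + σ²/2)T] / (σ√T)
   = [ln(477.8609/345.3932) + (0.0182 + 0.5·0.3962²)·2.4799] / (0.3962·√2.4799)
   = [0.324636 + 0.239775] / 0.623924 = 0.904615
d₂ = d₁ − σ√T = 0.904615 − 0.623924 = 0.280691
N(d₁) = 0.817165,  N(d₂) = 0.610526,  e^(−rT) = 0.955869
E₀ = V₀·N(d₁) − D·e^(−rT)·N(d₂)
   = 477.8609·0.817165 − 345.3932·0.955869·0.610526 = 188.925625
B₀ = V₀ − E₀ = 477.8609 − 188.925625 = 288.935275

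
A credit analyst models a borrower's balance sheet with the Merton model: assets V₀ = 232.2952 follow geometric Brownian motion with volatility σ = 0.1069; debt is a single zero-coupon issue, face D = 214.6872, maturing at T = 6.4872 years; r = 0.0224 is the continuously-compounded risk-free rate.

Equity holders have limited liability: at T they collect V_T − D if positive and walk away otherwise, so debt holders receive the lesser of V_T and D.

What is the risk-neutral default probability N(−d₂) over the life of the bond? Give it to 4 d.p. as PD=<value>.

d₁ = [ln(V₀/D) + (r + σ²/2)T] / (σ√T)
   = [ln(232.2952/214.6872) + (0.0224 + 0.5·0.1069²)·6.4872] / (0.1069·√6.4872)
   = [0.078827 + 0.182380] / 0.272274 = 0.959352
d₂ = d₁ − σ√T = 0.959352 − 0.272274 = 0.687078
risk-neutral PD = N(−d₂) = N(-0.687078) = 0.246017

PD=0.2460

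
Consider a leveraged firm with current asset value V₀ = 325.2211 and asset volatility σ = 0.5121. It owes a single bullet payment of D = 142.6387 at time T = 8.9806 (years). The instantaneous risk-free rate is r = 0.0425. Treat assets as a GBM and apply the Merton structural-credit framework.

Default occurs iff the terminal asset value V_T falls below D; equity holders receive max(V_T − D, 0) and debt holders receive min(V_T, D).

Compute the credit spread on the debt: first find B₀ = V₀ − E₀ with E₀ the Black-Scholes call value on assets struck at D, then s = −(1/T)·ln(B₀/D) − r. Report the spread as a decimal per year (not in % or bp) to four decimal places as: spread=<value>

spread=0.0384

d₁ = [ln(V₀/D) + (r + σ²/2)T] / (σ√T)
   = [ln(325.2211/142.6387) + (0.0425 + 0.5·0.5121²)·8.9806] / (0.5121·√8.9806)
   = [0.824190 + 1.559241] / 1.534643 = 1.553085
d₂ = d₁ − σ√T = 1.553085 − 1.534643 = 0.018441
N(d₁) = 0.939799,  N(d₂) = 0.507357,  e^(−rT) = 0.682717
E₀ = V₀·N(d₁) − D·e^(−rT)·N(d₂)
   = 325.2211·0.939799 − 142.6387·0.682717·0.507357 = 256.235015
B₀ = V₀ − E₀ = 325.2211 − 256.235015 = 68.986085
spread = −(1/T)·ln(B₀/D) − r = −(1/8.9806)·ln(68.986085/142.6387) − 0.0425 = 0.03838658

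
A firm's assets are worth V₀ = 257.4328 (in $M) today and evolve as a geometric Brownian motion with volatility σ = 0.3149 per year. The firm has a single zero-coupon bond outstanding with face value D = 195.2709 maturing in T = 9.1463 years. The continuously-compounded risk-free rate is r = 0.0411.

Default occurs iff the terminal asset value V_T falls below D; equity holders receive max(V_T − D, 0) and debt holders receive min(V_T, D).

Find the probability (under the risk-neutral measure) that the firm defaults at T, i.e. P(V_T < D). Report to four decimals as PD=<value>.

PD=0.4173

d₁ = [ln(V₀/D) + (r + σ²/2)T] / (σ√T)
   = [ln(257.4328/195.2709) + (0.0411 + 0.5·0.3149²)·9.1463] / (0.3149·√9.1463)
   = [0.276371 + 0.829396] / 0.952347 = 1.161096
d₂ = d₁ − σ√T = 1.161096 − 0.952347 = 0.208748
risk-neutral PD = N(−d₂) = N(-0.208748) = 0.417322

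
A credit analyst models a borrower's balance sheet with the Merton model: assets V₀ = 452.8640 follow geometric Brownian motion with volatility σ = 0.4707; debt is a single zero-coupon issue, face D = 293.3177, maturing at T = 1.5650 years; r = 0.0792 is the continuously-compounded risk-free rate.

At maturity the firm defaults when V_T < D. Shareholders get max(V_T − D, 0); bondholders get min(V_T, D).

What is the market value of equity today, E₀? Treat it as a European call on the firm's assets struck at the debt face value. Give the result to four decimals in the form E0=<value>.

E0=211.7801

d₁ = [ln(V₀/D) + (r + σ²/2)T] / (σ√T)
   = [ln(452.8640/293.3177) + (0.0792 + 0.5·0.4707²)·1.5650] / (0.4707·√1.5650)
   = [0.434336 + 0.297318] / 0.588846 = 1.242521
d₂ = d₁ − σ√T = 1.242521 − 0.588846 = 0.653676
N(d₁) = 0.892978,  N(d₂) = 0.743340,  e^(−rT) = 0.883426
E₀ = V₀·N(d₁) − D·e^(−rT)·N(d₂)
   = 452.8640·0.892978 − 293.3177·0.883426·0.743340 = 211.780071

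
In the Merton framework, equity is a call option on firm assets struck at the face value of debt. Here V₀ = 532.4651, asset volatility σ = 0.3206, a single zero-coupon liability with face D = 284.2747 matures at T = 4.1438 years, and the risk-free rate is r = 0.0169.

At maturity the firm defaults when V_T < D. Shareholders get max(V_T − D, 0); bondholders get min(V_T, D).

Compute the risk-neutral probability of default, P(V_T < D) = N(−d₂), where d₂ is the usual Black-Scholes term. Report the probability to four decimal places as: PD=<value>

d₁ = [ln(V₀/D) + (r + σ²/2)T] / (σ√T)
   = [ln(532.4651/284.2747) + (0.0169 + 0.5·0.3206²)·4.1438] / (0.3206·√4.1438)
   = [0.627576 + 0.282989] / 0.652624 = 1.395238
d₂ = d₁ − σ√T = 1.395238 − 0.652624 = 0.742614
risk-neutral PD = N(−d₂) = N(-0.742614) = 0.228858

PD=0.2289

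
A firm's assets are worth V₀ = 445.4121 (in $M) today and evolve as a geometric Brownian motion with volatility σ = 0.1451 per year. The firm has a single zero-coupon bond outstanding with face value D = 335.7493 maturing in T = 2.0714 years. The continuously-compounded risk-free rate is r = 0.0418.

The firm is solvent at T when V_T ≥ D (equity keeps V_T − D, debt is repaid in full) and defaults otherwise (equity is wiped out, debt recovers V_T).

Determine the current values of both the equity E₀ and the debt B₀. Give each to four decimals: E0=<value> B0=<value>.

E0=138.7017 B0=306.7104

d₁ = [ln(V₀/D) + (r + σ²/2)T] / (σ√T)
   = [ln(445.4121/335.7493) + (0.0418 + 0.5·0.1451²)·2.0714] / (0.1451·√2.0714)
   = [0.282635 + 0.108390] / 0.208833 = 1.872430
d₂ = d₁ − σ√T = 1.872430 − 0.208833 = 1.663596
N(d₁) = 0.969426,  N(d₂) = 0.951903,  e^(−rT) = 0.917058
E₀ = V₀·N(d₁) − D·e^(−rT)·N(d₂)
   = 445.4121·0.969426 − 335.7493·0.917058·0.951903 = 138.701661
B₀ = V₀ − E₀ = 445.4121 − 138.701661 = 306.710439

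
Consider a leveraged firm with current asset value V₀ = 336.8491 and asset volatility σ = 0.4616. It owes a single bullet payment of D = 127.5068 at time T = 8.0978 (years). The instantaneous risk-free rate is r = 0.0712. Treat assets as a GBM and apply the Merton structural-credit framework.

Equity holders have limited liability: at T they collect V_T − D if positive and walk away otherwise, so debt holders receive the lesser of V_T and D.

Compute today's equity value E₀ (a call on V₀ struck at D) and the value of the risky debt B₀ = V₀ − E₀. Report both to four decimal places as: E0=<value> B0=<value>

E0=275.5760 B0=61.2731

d₁ = [ln(V₀/D) + (r + σ²/2)T] / (σ√T)
   = [ln(336.8491/127.5068) + (0.0712 + 0.5·0.4616²)·8.0978] / (0.4616·√8.0978)
   = [0.971465 + 1.439281] / 1.313558 = 1.835279
d₂ = d₁ − σ√T = 1.835279 − 1.313558 = 0.521721
N(d₁) = 0.966768,  N(d₂) = 0.699068,  e^(−rT) = 0.561826
E₀ = V₀·N(d₁) − D·e^(−rT)·N(d₂)
   = 336.8491·0.966768 − 127.5068·0.561826·0.699068 = 275.576031
B₀ = V₀ − E₀ = 336.8491 − 275.576031 = 61.273069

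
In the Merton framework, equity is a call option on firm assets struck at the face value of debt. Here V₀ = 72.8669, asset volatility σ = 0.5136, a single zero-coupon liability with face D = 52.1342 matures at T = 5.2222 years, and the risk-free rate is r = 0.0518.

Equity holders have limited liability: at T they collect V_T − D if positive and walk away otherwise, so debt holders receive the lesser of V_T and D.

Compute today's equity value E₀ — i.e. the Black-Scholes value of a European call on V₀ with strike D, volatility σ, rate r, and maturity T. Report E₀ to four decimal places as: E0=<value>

d₁ = [ln(V₀/D) + (r + σ²/2)T] / (σ√T)
   = [ln(72.8669/52.1342) + (0.0518 + 0.5·0.5136²)·5.2222] / (0.5136·√5.2222)
   = [0.334813 + 0.959279] / 1.173686 = 1.102588
d₂ = d₁ − σ√T = 1.102588 − 1.173686 = -0.071097
N(d₁) = 0.864897,  N(d₂) = 0.471660,  e^(−rT) = 0.762990
E₀ = V₀·N(d₁) − D·e^(−rT)·N(d₂)
   = 72.8669·0.864897 − 52.1342·0.762990·0.471660 = 44.260718

E0=44.2607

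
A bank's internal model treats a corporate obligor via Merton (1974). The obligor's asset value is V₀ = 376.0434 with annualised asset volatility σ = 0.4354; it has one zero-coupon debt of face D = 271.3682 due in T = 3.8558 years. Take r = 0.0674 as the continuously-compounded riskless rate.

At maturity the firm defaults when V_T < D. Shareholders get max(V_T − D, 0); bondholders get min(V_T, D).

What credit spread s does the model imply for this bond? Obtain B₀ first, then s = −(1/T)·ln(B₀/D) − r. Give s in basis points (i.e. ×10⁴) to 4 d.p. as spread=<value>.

spread=450.4909

d₁ = [ln(V₀/D) + (r + σ²/2)T] / (σ√T)
   = [ln(376.0434/271.3682) + (0.0674 + 0.5·0.4354²)·3.8558] / (0.4354·√3.8558)
   = [0.326228 + 0.625359] / 0.854960 = 1.113020
d₂ = d₁ − σ√T = 1.113020 − 0.854960 = 0.258060
N(d₁) = 0.867150,  N(d₂) = 0.601820,  e^(−rT) = 0.771143
E₀ = V₀·N(d₁) − D·e^(−rT)·N(d₂)
   = 376.0434·0.867150 − 271.3682·0.771143·0.601820 = 200.146969
B₀ = V₀ − E₀ = 376.0434 − 200.146969 = 175.896431
spread = −(1/T)·ln(B₀/D) − r = −(1/3.8558)·ln(175.896431/271.3682) − 0.0674 = 0.04504909
in basis points: 0.04504909 × 10⁴ = 450.4909 bp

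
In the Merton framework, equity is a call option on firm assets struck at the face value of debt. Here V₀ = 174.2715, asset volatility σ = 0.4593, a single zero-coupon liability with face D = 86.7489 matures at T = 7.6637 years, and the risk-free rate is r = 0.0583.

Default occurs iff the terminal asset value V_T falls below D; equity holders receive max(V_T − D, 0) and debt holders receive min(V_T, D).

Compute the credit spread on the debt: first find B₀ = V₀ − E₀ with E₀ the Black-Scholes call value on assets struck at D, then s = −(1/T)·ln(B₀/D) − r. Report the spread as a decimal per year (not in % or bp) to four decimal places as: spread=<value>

d₁ = [ln(V₀/D) + (r + σ²/2)T] / (σ√T)
   = [ln(174.2715/86.7489) + (0.0583 + 0.5·0.4593²)·7.6637] / (0.4593·√7.6637)
   = [0.697597 + 1.255147] / 1.271498 = 1.535782
d₂ = d₁ − σ√T = 1.535782 − 1.271498 = 0.264284
N(d₁) = 0.937704,  N(d₂) = 0.604220,  e^(−rT) = 0.639676
E₀ = V₀·N(d₁) − D·e^(−rT)·N(d₂)
   = 174.2715·0.937704 − 86.7489·0.639676·0.604220 = 129.886247
B₀ = V₀ − E₀ = 174.2715 − 129.886247 = 44.385253
spread = −(1/T)·ln(B₀/D) − r = −(1/7.6637)·ln(44.385253/86.7489) − 0.0583 = 0.02913955

spread=0.0291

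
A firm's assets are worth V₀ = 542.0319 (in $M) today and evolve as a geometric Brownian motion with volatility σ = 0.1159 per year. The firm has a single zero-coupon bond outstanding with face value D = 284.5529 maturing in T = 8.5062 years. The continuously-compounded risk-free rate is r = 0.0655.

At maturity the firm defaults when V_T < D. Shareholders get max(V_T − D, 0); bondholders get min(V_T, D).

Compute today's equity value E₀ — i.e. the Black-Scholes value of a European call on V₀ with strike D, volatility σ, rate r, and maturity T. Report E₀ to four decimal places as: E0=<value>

d₁ = [ln(V₀/D) + (r + σ²/2)T] / (σ√T)
   = [ln(542.0319/284.5529) + (0.0655 + 0.5·0.1159²)·8.5062] / (0.1159·√8.5062)
   = [0.644406 + 0.614287] / 0.338027 = 3.723647
d₂ = d₁ − σ√T = 3.723647 − 0.338027 = 3.385620
N(d₁) = 0.999902,  N(d₂) = 0.999645,  e^(−rT) = 0.572836
E₀ = V₀·N(d₁) − D·e^(−rT)·N(d₂)
   = 542.0319·0.999902 − 284.5529·0.572836·0.999645 = 379.034463

E0=379.0345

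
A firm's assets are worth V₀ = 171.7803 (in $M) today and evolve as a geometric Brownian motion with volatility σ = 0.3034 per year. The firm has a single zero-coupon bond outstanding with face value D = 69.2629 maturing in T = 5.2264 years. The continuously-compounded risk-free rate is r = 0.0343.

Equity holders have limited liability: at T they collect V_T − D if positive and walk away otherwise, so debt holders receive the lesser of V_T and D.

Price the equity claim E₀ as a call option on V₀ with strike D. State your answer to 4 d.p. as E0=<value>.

d₁ = [ln(V₀/D) + (r + σ²/2)T] / (σ√T)
   = [ln(171.7803/69.2629) + (0.0343 + 0.5·0.3034²)·5.2264] / (0.3034·√5.2264)
   = [0.908307 + 0.419815] / 0.693612 = 1.914789
d₂ = d₁ − σ√T = 1.914789 − 0.693612 = 1.221177
N(d₁) = 0.972240,  N(d₂) = 0.888990,  e^(−rT) = 0.835884
E₀ = V₀·N(d₁) − D·e^(−rT)·N(d₂)
   = 171.7803·0.972240 − 69.2629·0.835884·0.888990 = 115.542967

E0=115.5430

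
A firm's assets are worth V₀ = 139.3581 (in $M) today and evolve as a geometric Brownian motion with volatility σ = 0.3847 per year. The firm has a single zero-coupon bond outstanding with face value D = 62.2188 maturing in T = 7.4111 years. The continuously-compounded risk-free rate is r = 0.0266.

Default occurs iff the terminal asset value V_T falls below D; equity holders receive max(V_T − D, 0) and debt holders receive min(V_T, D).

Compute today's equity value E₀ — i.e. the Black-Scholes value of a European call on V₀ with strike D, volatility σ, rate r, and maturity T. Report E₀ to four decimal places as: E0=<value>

E0=95.5869

d₁ = [ln(V₀/D) + (r + σ²/2)T] / (σ√T)
   = [ln(139.3581/62.2188) + (0.0266 + 0.5·0.3847²)·7.4111] / (0.3847·√7.4111)
   = [0.806390 + 0.745535] / 1.047282 = 1.481860
d₂ = d₁ − σ√T = 1.481860 − 1.047282 = 0.434578
N(d₁) = 0.930811,  N(d₂) = 0.668066,  e^(−rT) = 0.821080
E₀ = V₀·N(d₁) − D·e^(−rT)·N(d₂)
   = 139.3581·0.930811 − 62.2188·0.821080·0.668066 = 95.586887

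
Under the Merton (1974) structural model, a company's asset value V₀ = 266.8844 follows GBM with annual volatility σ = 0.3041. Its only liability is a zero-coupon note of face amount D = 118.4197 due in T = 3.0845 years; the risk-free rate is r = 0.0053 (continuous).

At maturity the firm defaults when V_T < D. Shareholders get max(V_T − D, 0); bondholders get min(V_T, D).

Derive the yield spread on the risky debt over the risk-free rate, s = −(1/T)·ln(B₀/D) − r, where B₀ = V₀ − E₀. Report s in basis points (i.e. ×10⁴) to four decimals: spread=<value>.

d₁ = [ln(V₀/D) + (r + σ²/2)T] / (σ√T)
   = [ln(266.8844/118.4197) + (0.0053 + 0.5·0.3041²)·3.0845] / (0.3041·√3.0845)
   = [0.812581 + 0.158970] / 0.534083 = 1.819100
d₂ = d₁ − σ√T = 1.819100 − 0.534083 = 1.285017
N(d₁) = 0.965552,  N(d₂) = 0.900607,  e^(−rT) = 0.983785
E₀ = V₀·N(d₁) − D·e^(−rT)·N(d₂)
   = 266.8844·0.965552 − 118.4197·0.983785·0.900607 = 152.770471
B₀ = V₀ − E₀ = 266.8844 − 152.770471 = 114.113929
spread = −(1/T)·ln(B₀/D) − r = −(1/3.0845)·ln(114.113929/118.4197) − 0.0053 = 0.00670771
in basis points: 0.00670771 × 10⁴ = 67.0771 bp

spread=67.0771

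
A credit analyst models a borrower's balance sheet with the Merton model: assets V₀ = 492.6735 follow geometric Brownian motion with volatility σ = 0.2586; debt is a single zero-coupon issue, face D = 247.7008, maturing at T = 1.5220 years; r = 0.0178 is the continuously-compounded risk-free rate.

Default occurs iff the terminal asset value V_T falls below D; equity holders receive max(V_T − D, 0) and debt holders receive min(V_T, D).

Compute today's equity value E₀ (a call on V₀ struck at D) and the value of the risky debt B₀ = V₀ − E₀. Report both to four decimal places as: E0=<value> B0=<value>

d₁ = [ln(V₀/D) + (r + σ²/2)T] / (σ√T)
   = [ln(492.6735/247.7008) + (0.0178 + 0.5·0.2586²)·1.5220] / (0.2586·√1.5220)
   = [0.687625 + 0.077983] / 0.319033 = 2.399775
d₂ = d₁ − σ√T = 2.399775 − 0.319033 = 2.080742
N(d₁) = 0.991797,  N(d₂) = 0.981271,  e^(−rT) = 0.973272
E₀ = V₀·N(d₁) − D·e^(−rT)·N(d₂)
   = 492.6735·0.991797 − 247.7008·0.973272·0.981271 = 252.067171
B₀ = V₀ − E₀ = 492.6735 − 252.067171 = 240.606329

E0=252.0672 B0=240.6063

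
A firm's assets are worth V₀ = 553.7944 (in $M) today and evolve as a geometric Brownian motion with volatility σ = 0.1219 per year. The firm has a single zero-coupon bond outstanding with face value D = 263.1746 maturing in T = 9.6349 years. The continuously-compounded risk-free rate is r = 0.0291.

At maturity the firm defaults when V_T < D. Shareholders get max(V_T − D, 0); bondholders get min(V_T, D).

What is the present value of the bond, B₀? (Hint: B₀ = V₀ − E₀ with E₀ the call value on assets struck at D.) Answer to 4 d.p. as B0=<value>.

B0=198.7003

d₁ = [ln(V₀/D) + (r + σ²/2)T] / (σ√T)
   = [ln(553.7944/263.1746) + (0.0291 + 0.5·0.1219²)·9.6349] / (0.1219·√9.6349)
   = [0.743976 + 0.351961] / 0.378379 = 2.896398
d₂ = d₁ − σ√T = 2.896398 − 0.378379 = 2.518019
N(d₁) = 0.998113,  N(d₂) = 0.994099,  e^(−rT) = 0.755500
E₀ = V₀·N(d₁) − D·e^(−rT)·N(d₂)
   = 553.7944·0.998113 − 263.1746·0.755500·0.994099 = 355.094052
B₀ = V₀ − E₀ = 553.7944 − 355.094052 = 198.700348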